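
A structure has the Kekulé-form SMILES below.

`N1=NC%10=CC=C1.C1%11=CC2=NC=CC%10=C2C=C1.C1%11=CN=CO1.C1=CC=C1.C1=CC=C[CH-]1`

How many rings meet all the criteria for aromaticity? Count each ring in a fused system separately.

The SMILES encodes a six-membered ring with two adjacent nitrogens and three alternating double bonds; two fused six-membered rings, each with three alternating double bonds; one ring is all carbon and the other has one ring nitrogen; a five-membered ring with an oxygen at position 1 and a nitrogen at position 3 (in a C=N bond), with two double bonds; a four-membered carbon ring with two alternating C=C double bonds; a five-membered all-carbon ring bearing a negative charge on one carbon, with two C=C double bonds.
The 6-membered ring with two nitrogens (1,2) is fully conjugated (every ring atom contributes a p orbital); 3 ring double bonds give 6 π electrons. 6 = 4(1)+2, so it is aromatic (pyridazine).
The fused 6/6-membered bicyclic (with one nitrogen) is a single π system with 10 sp² atoms and 10 π electrons from ring double bonds. 10 = 4(2)+2, so the system is aromatic and both rings count as aromatic (quinoline).
The 5-membered ring with one oxygen and one =N– has a continuous p-orbital overlap around the ring; 2 ring double bonds (4 π electrons) plus a heteroatom lone pair (2) give 6 π electrons. 6 = 4(1)+2, so it is aromatic (oxazole).
The 4-membered ring has only sp² ring atoms; a planar conformation would have a fully conjugated π system of 4 electrons. But 4 = 4(1), which is 4n not 4n+2, so it is not aromatic (cyclobutadiene) — cyclobutadiene is antiaromatic and distorts to a rectangle.
The 5-membered ring is planar and fully conjugated; 2 ring double bonds (4 π electrons) plus the carbanion lone pair (2) give 6 π electrons. 6 = 4(1)+2, so it is aromatic (cyclopentadienyl anion).
5 of the 6 rings are aromatic. Total: 5.

5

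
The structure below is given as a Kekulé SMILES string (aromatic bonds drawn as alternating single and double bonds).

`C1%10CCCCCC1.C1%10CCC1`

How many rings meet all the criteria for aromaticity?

The SMILES encodes a seven-membered saturated carbon ring; a four-membered saturated carbon ring.
The 7-membered ring has only sp³ atoms, so it is not fully conjugated — not aromatic (cycloheptane).
The 4-membered ring has only sp³ atoms, so it is not fully conjugated — not aromatic (cyclobutane).
None of the rings are aromatic. Total: 0.

0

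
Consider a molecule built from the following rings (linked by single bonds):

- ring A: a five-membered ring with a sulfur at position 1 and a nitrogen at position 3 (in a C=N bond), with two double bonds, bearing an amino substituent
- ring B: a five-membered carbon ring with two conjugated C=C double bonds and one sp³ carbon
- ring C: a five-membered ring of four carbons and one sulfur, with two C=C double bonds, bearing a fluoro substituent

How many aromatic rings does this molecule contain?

Ring A is fully conjugated (every ring atom contributes a p orbital); 2 ring double bonds (4 π electrons) plus a heteroatom lone pair (2) give 6 π electrons. That satisfies 4n+2 with n=1, so ring A is aromatic (thiazole).
Ring B has one sp³ carbon, so it is not fully conjugated — not aromatic (cyclopentadiene).
Ring C is planar and fully conjugated; 2 ring double bonds (4 π electrons) plus a heteroatom lone pair (2) give 6 π electrons. 6 = 4(1)+2, so ring C is aromatic (thiophene).
Aromatic: A, C. Total: 2.

2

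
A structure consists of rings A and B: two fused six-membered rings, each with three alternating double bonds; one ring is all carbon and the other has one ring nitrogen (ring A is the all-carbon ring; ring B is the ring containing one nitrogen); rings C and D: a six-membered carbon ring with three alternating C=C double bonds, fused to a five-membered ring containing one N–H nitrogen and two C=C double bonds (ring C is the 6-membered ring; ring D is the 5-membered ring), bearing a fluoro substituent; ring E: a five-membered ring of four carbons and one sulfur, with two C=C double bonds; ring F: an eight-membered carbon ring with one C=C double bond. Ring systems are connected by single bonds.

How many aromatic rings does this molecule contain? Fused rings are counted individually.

5

Rings A and B form a fused bicyclic system (with one nitrogen) with 10 sp² atoms and 10 π electrons from ring double bonds. 10 = 4(2)+2, so the system is aromatic and both rings count as aromatic (quinoline).
Rings C and D form a fused bicyclic system (with one N–H) with 9 sp² atoms and 10 π electrons from ring double bonds plus a heteroatom lone pair. 10 = 4(2)+2, so the system is aromatic and both rings count as aromatic (indole).
Ring E is fully conjugated (every ring atom contributes a p orbital); 2 ring double bonds (4 π electrons) plus a heteroatom lone pair (2) give 6 π electrons. That satisfies 4n+2 with n=1, so ring E is aromatic (thiophene).
Ring F has six sp³ carbons, so it is not fully conjugated — not aromatic (cyclooctene).
Aromatic: A, B, C, D, E. Total: 5.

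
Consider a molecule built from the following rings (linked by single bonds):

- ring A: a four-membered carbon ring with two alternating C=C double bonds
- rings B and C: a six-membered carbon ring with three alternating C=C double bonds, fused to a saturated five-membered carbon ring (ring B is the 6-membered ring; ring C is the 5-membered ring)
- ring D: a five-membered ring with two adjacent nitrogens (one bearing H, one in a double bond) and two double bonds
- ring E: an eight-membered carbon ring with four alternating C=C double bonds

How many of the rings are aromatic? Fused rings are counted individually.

2

Ring A has only sp² ring atoms; a planar conformation would have a fully conjugated π system of 4 electrons. But 4 = 4(1), which is 4n not 4n+2, so ring A is not aromatic (cyclobutadiene) — cyclobutadiene is antiaromatic and distorts to a rectangle.
Ring B is fully conjugated (every ring atom contributes a p orbital); 3 ring double bonds give 6 π electrons. Since 6 = 4n+2 (n=1), ring B is aromatic (benzene ring).
Ring C has three sp³ carbons, so it is not fully conjugated — not aromatic (cyclopentane ring).
Ring D is fully conjugated (every ring atom contributes a p orbital); 2 ring double bonds (4 π electrons) plus a heteroatom lone pair (2) give 6 π electrons. Since 6 = 4n+2 (n=1), ring D is aromatic (pyrazole).
Ring E has only sp² ring atoms; a planar conformation would have a fully conjugated π system of 8 electrons. But 8 = 4(2), which is 4n not 4n+2, so ring E is not aromatic (cyclooctatetraene) — cyclooctatetraene distorts into a non-planar tub to avoid antiaromaticity.
Aromatic: B, D. Total: 2.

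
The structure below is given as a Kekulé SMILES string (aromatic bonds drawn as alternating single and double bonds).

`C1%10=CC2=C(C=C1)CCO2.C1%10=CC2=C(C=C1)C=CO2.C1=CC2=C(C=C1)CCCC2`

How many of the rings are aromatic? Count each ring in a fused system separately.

The SMILES encodes a six-membered carbon ring with three alternating C=C double bonds, fused to a five-membered ring containing one oxygen and two sp³ carbons; a six-membered carbon ring with three alternating C=C double bonds, fused to a five-membered ring containing one oxygen and two C=C double bonds; a six-membered carbon ring with three alternating C=C double bonds, fused to a saturated six-membered carbon ring.
The 6-membered ring is fully conjugated (every ring atom contributes a p orbital); 3 ring double bonds give 6 π electrons. That satisfies 4n+2 with n=1, so it is aromatic (benzene ring).
The 5-membered ring with one oxygen has two sp³ carbons, so it is not fully conjugated — not aromatic (oxolane ring).
The fused 6/5-membered bicyclic (with one oxygen) is a single π system with 9 sp² atoms and 10 π electrons from ring double bonds plus a heteroatom lone pair. 10 = 4(2)+2, so the system is aromatic and both rings count as aromatic (benzofuran).
The second 6-membered ring is planar and fully conjugated; 3 ring double bonds give 6 π electrons. Since 6 = 4n+2 (n=1), it is aromatic (benzene ring).
The third 6-membered ring has four sp³ carbons, so it is not fully conjugated — not aromatic (cyclohexane ring).
4 of the 6 rings are aromatic. Total: 4.

4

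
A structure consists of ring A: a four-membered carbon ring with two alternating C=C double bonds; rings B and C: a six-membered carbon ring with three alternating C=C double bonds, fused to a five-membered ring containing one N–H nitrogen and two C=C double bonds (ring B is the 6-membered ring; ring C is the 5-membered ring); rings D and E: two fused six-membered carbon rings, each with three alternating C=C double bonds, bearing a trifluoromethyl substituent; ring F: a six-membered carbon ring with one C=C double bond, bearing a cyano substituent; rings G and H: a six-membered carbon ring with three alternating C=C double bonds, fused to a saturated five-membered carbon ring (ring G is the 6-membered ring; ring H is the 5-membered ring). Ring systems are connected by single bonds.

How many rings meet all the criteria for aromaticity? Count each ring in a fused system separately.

5

Ring A has only sp² ring atoms; a planar conformation would have a fully conjugated π system of 4 electrons. But 4 = 4(1), which is 4n not 4n+2, so ring A is not aromatic (cyclobutadiene) — cyclobutadiene is antiaromatic and distorts to a rectangle.
Rings B and C form a fused bicyclic system (with one N–H) with 9 sp² atoms and 10 π electrons from ring double bonds plus a heteroatom lone pair. 10 = 4(2)+2, so the system is aromatic and both rings count as aromatic (indole).
Rings D and E form a fused bicyclic system with 10 sp² atoms and 10 π electrons from ring double bonds. 10 = 4(2)+2, so the system is aromatic and both rings count as aromatic (naphthalene).
Ring F has four sp³ carbons, so it is not fully conjugated — not aromatic (cyclohexene).
Ring G has a continuous p-orbital overlap around the ring; 3 ring double bonds give 6 π electrons. 6 = 4(1)+2, so ring G is aromatic (benzene ring).
Ring H has three sp³ carbons, so it is not fully conjugated — not aromatic (cyclopentane ring).
Aromatic: B, C, D, E, G. Total: 5.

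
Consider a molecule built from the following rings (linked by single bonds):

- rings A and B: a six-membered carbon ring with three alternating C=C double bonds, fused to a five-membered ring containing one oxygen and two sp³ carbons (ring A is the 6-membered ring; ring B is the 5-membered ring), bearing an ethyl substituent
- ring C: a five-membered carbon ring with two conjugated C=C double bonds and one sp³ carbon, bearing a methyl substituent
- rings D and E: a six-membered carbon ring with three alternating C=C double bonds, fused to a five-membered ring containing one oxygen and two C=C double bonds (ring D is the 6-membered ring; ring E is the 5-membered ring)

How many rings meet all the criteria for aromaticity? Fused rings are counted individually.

Ring A is planar and fully conjugated; 3 ring double bonds give 6 π electrons. Since 6 = 4n+2 (n=1), ring A is aromatic (benzene ring).
Ring B has two sp³ carbons, so it is not fully conjugated — not aromatic (oxolane ring).
Ring C has one sp³ carbon, so it is not fully conjugated — not aromatic (cyclopentadiene).
Rings D and E form a fused bicyclic system (with one oxygen) with 9 sp² atoms and 10 π electrons from ring double bonds plus a heteroatom lone pair. 10 = 4(2)+2, so the system is aromatic and both rings count as aromatic (benzofuran).
Aromatic: A, D, E. Total: 3.

3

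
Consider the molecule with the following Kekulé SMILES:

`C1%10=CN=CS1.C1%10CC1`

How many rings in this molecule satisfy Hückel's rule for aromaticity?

1

The SMILES encodes a five-membered ring with a sulfur at position 1 and a nitrogen at position 3 (in a C=N bond), with two double bonds; a three-membered saturated carbon ring.
The 5-membered ring with one sulfur and one =N– is planar and fully conjugated; 2 ring double bonds (4 π electrons) plus a heteroatom lone pair (2) give 6 π electrons. Since 6 = 4n+2 (n=1), it is aromatic (thiazole).
The 3-membered ring has only sp³ atoms, so it is not fully conjugated — not aromatic (cyclopropane).
1 of the 2 rings is aromatic. Total: 1.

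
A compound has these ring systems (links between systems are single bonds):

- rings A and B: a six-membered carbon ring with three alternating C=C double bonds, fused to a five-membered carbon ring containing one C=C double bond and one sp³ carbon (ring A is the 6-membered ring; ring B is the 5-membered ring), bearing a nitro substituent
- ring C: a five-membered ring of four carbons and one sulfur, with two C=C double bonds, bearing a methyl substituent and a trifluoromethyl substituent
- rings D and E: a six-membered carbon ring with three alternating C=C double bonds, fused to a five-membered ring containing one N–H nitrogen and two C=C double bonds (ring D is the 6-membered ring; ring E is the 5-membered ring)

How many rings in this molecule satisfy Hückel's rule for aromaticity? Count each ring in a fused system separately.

4

Ring A is planar and fully conjugated; 3 ring double bonds give 6 π electrons. 6 = 4(1)+2, so ring A is aromatic (benzene ring).
Ring B has one sp³ carbon, so it is not fully conjugated — not aromatic (cyclopentene ring).
Ring C is planar and fully conjugated; 2 ring double bonds (4 π electrons) plus a heteroatom lone pair (2) give 6 π electrons. That satisfies 4n+2 with n=1, so ring C is aromatic (thiophene).
Rings D and E form a fused bicyclic system (with one N–H) with 9 sp² atoms and 10 π electrons from ring double bonds plus a heteroatom lone pair. 10 = 4(2)+2, so the system is aromatic and both rings count as aromatic (indole).
Aromatic: A, C, D, E. Total: 4.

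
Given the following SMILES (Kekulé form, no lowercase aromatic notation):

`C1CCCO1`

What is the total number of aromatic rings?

0

The SMILES encodes a five-membered saturated ring of four carbons and one oxygen.
The 5-membered ring with one oxygen has only sp³ atoms, so it is not fully conjugated — not aromatic (tetrahydrofuran).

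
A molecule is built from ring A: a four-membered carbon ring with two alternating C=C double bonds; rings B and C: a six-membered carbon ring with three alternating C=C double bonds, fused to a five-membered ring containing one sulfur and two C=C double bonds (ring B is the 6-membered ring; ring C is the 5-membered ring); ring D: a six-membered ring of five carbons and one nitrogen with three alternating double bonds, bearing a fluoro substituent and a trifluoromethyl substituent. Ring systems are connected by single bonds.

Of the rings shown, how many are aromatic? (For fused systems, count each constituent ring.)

Ring A has only sp² ring atoms; a planar conformation would have a fully conjugated π system of 4 electrons. But 4 = 4(1), which is 4n not 4n+2, so ring A is not aromatic (cyclobutadiene) — cyclobutadiene is antiaromatic and distorts to a rectangle.
Rings B and C form a fused bicyclic system (with one sulfur) with 9 sp² atoms and 10 π electrons from ring double bonds plus a heteroatom lone pair. 10 = 4(2)+2, so the system is aromatic and both rings count as aromatic (benzothiophene).
Ring D is planar and fully conjugated; 3 ring double bonds give 6 π electrons. Since 6 = 4n+2 (n=1), ring D is aromatic (pyridine).
Aromatic: B, C, D. Total: 3.

3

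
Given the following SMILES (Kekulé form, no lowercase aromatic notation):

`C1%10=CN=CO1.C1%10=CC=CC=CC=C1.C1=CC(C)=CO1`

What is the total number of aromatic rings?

2

The SMILES encodes a five-membered ring with an oxygen at position 1 and a nitrogen at position 3 (in a C=N bond), with two double bonds; an eight-membered carbon ring with four alternating C=C double bonds; a five-membered ring of four carbons and one oxygen, with two C=C double bonds.
The 5-membered ring with one oxygen and one =N– has a continuous p-orbital overlap around the ring; 2 ring double bonds (4 π electrons) plus a heteroatom lone pair (2) give 6 π electrons. Since 6 = 4n+2 (n=1), it is aromatic (oxazole).
The 8-membered ring has only sp² ring atoms; a planar conformation would have a fully conjugated π system of 8 electrons. But 8 = 4(2), which is 4n not 4n+2, so it is not aromatic (cyclooctatetraene) — cyclooctatetraene distorts into a non-planar tub to avoid antiaromaticity.
The 5-membered ring with one oxygen has a continuous p-orbital overlap around the ring; 2 ring double bonds (4 π electrons) plus a heteroatom lone pair (2) give 6 π electrons. Since 6 = 4n+2 (n=1), it is aromatic (furan).
2 of the 3 rings are aromatic. Total: 2.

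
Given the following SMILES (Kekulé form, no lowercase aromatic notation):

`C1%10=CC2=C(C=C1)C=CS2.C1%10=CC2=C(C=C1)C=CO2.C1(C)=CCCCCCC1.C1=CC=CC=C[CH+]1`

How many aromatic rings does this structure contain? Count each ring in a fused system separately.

The SMILES encodes a six-membered carbon ring with three alternating C=C double bonds, fused to a five-membered ring containing one sulfur and two C=C double bonds; a six-membered carbon ring with three alternating C=C double bonds, fused to a five-membered ring containing one oxygen and two C=C double bonds; an eight-membered carbon ring with one C=C double bond; a seven-membered all-carbon ring bearing a positive charge on one carbon, with three C=C double bonds.
The fused 6/5-membered bicyclic (with one sulfur) is a single π system with 9 sp² atoms and 10 π electrons from ring double bonds plus a heteroatom lone pair. 10 = 4(2)+2, so the system is aromatic and both rings count as aromatic (benzothiophene).
The fused 6/5-membered bicyclic (with one oxygen) is a single π system with 9 sp² atoms and 10 π electrons from ring double bonds plus a heteroatom lone pair. 10 = 4(2)+2, so the system is aromatic and both rings count as aromatic (benzofuran).
The 8-membered ring has six sp³ carbons, so it is not fully conjugated — not aromatic (cyclooctene).
The 7-membered ring is planar and fully conjugated; 3 ring double bonds (6 π electrons) plus the carbocation's empty p orbital (0, but keeps the ring conjugated) give 6 π electrons. Since 6 = 4n+2 (n=1), it is aromatic (tropylium cation).
5 of the 6 rings are aromatic. Total: 5.

5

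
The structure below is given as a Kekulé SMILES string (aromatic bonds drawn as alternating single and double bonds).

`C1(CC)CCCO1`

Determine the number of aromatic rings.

The SMILES encodes a five-membered saturated ring of four carbons and one oxygen.
The 5-membered ring with one oxygen has only sp³ atoms, so it is not fully conjugated — not aromatic (tetrahydrofuran).

0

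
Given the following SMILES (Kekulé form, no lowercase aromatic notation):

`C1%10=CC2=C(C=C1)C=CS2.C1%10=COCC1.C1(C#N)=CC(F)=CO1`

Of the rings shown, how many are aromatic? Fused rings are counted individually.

The SMILES encodes a six-membered carbon ring with three alternating C=C double bonds, fused to a five-membered ring containing one sulfur and two C=C double bonds; a five-membered ring of four carbons and one oxygen, with one C=C double bond and two sp³ carbons; a five-membered ring of four carbons and one oxygen, with two C=C double bonds.
The fused 6/5-membered bicyclic (with one sulfur) is a single π system with 9 sp² atoms and 10 π electrons from ring double bonds plus a heteroatom lone pair. 10 = 4(2)+2, so the system is aromatic and both rings count as aromatic (benzothiophene).
The 5-membered ring with one oxygen has two sp³ carbons, so it is not fully conjugated — not aromatic (2,3-dihydrofuran).
The second 5-membered ring with one oxygen has a continuous p-orbital overlap around the ring; 2 ring double bonds (4 π electrons) plus a heteroatom lone pair (2) give 6 π electrons. 6 = 4(1)+2, so it is aromatic (furan).
3 of the 4 rings are aromatic. Total: 3.

3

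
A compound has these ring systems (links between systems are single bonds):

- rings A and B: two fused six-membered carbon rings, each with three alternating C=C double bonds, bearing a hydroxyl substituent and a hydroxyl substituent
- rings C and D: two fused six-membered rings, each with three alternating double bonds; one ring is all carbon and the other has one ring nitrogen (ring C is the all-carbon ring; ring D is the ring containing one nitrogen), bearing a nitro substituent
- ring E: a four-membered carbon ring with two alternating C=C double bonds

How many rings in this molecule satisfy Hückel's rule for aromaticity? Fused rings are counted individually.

Rings A and B form a fused bicyclic system with 10 sp² atoms and 10 π electrons from ring double bonds. 10 = 4(2)+2, so the system is aromatic and both rings count as aromatic (naphthalene).
Rings C and D form a fused bicyclic system (with one nitrogen) with 10 sp² atoms and 10 π electrons from ring double bonds. 10 = 4(2)+2, so the system is aromatic and both rings count as aromatic (quinoline).
Ring E has only sp² ring atoms; a planar conformation would have a fully conjugated π system of 4 electrons. But 4 = 4(1), which is 4n not 4n+2, so ring E is not aromatic (cyclobutadiene) — cyclobutadiene is antiaromatic and distorts to a rectangle.
Aromatic: A, B, C, D. Total: 4.

4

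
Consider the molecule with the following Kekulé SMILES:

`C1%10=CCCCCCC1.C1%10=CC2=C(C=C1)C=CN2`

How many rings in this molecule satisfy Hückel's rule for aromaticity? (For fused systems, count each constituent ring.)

The SMILES encodes an eight-membered carbon ring with one C=C double bond; a six-membered carbon ring with three alternating C=C double bonds, fused to a five-membered ring containing one N–H nitrogen and two C=C double bonds.
The 8-membered ring has six sp³ carbons, so it is not fully conjugated — not aromatic (cyclooctene).
The fused 6/5-membered bicyclic (with one N–H) is a single π system with 9 sp² atoms and 10 π electrons from ring double bonds plus a heteroatom lone pair. 10 = 4(2)+2, so the system is aromatic and both rings count as aromatic (indole).
2 of the 3 rings are aromatic. Total: 2.

2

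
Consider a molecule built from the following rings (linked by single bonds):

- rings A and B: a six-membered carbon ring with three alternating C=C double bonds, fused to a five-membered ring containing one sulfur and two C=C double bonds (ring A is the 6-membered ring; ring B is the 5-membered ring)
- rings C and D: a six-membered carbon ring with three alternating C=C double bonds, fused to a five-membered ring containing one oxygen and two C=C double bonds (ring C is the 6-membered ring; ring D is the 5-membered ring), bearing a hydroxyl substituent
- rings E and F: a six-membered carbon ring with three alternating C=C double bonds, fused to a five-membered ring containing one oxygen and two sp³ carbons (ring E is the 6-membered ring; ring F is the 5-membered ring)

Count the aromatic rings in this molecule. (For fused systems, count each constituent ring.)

5

Rings A and B form a fused bicyclic system (with one sulfur) with 9 sp² atoms and 10 π electrons from ring double bonds plus a heteroatom lone pair. 10 = 4(2)+2, so the system is aromatic and both rings count as aromatic (benzothiophene).
Rings C and D form a fused bicyclic system (with one oxygen) with 9 sp² atoms and 10 π electrons from ring double bonds plus a heteroatom lone pair. 10 = 4(2)+2, so the system is aromatic and both rings count as aromatic (benzofuran).
Ring E is planar and fully conjugated; 3 ring double bonds give 6 π electrons. Since 6 = 4n+2 (n=1), ring E is aromatic (benzene ring).
Ring F has two sp³ carbons, so it is not fully conjugated — not aromatic (oxolane ring).
Aromatic: A, B, C, D, E. Total: 5.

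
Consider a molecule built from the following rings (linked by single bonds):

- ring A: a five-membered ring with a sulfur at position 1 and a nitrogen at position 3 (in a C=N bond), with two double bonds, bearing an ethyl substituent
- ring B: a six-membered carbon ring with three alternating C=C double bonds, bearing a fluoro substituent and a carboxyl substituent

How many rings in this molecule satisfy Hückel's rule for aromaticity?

Ring A is planar and fully conjugated; 2 ring double bonds (4 π electrons) plus a heteroatom lone pair (2) give 6 π electrons. That satisfies 4n+2 with n=1, so ring A is aromatic (thiazole).
Ring B is planar and fully conjugated; 3 ring double bonds give 6 π electrons. That satisfies 4n+2 with n=1, so ring B is aromatic (benzene).
Aromatic: A, B. Total: 2.

2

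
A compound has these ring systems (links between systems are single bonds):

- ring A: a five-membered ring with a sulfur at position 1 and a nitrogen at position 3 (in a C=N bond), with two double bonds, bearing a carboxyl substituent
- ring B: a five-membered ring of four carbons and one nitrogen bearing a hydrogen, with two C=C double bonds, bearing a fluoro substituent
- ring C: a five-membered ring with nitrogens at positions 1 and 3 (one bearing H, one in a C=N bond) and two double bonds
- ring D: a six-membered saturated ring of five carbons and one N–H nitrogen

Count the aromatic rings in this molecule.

3

Ring A is planar and fully conjugated; 2 ring double bonds (4 π electrons) plus a heteroatom lone pair (2) give 6 π electrons. 6 = 4(1)+2, so ring A is aromatic (thiazole).
Ring B has a continuous p-orbital overlap around the ring; 2 ring double bonds (4 π electrons) plus a heteroatom lone pair (2) give 6 π electrons. Since 6 = 4n+2 (n=1), ring B is aromatic (pyrrole).
Ring C is planar and fully conjugated; 2 ring double bonds (4 π electrons) plus a heteroatom lone pair (2) give 6 π electrons. Since 6 = 4n+2 (n=1), ring C is aromatic (imidazole).
Ring D has only sp³ atoms, so it is not fully conjugated — not aromatic (piperidine).
Aromatic: A, B, C. Total: 3.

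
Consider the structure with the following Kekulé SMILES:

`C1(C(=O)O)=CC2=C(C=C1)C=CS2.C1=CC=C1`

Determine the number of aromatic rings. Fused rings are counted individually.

The SMILES encodes a six-membered carbon ring with three alternating C=C double bonds, fused to a five-membered ring containing one sulfur and two C=C double bonds; a four-membered carbon ring with two alternating C=C double bonds.
The fused 6/5-membered bicyclic (with one sulfur) is a single π system with 9 sp² atoms and 10 π electrons from ring double bonds plus a heteroatom lone pair. 10 = 4(2)+2, so the system is aromatic and both rings count as aromatic (benzothiophene).
The 4-membered ring has only sp² ring atoms; a planar conformation would have a fully conjugated π system of 4 electrons. But 4 = 4(1), which is 4n not 4n+2, so it is not aromatic (cyclobutadiene) — cyclobutadiene is antiaromatic and distorts to a rectangle.
2 of the 3 rings are aromatic. Total: 2.

2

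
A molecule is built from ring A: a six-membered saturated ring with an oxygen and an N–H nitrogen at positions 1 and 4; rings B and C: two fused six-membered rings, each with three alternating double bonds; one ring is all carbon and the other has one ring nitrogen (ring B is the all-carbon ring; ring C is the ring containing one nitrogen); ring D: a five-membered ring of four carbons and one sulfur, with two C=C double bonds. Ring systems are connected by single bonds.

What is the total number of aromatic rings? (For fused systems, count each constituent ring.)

Ring A has only sp³ atoms, so it is not fully conjugated — not aromatic (morpholine).
Rings B and C form a fused bicyclic system (with one nitrogen) with 10 sp² atoms and 10 π electrons from ring double bonds. 10 = 4(2)+2, so the system is aromatic and both rings count as aromatic (quinoline).
Ring D is fully conjugated (every ring atom contributes a p orbital); 2 ring double bonds (4 π electrons) plus a heteroatom lone pair (2) give 6 π electrons. 6 = 4(1)+2, so ring D is aromatic (thiophene).
Aromatic: B, C, D. Total: 3.

3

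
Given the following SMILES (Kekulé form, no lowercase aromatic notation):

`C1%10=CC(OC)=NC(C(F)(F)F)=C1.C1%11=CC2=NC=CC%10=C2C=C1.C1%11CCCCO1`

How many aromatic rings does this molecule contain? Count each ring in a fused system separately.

3

The SMILES encodes a six-membered ring of five carbons and one nitrogen with three alternating double bonds; two fused six-membered rings, each with three alternating double bonds; one ring is all carbon and the other has one ring nitrogen; a six-membered saturated ring of five carbons and one oxygen.
The 6-membered ring with one nitrogen is fully conjugated (every ring atom contributes a p orbital); 3 ring double bonds give 6 π electrons. 6 = 4(1)+2, so it is aromatic (pyridine).
The fused 6/6-membered bicyclic (with one nitrogen) is a single π system with 10 sp² atoms and 10 π electrons from ring double bonds. 10 = 4(2)+2, so the system is aromatic and both rings count as aromatic (quinoline).
The 6-membered ring with one oxygen has only sp³ atoms, so it is not fully conjugated — not aromatic (tetrahydropyran).
3 of the 4 rings are aromatic. Total: 3.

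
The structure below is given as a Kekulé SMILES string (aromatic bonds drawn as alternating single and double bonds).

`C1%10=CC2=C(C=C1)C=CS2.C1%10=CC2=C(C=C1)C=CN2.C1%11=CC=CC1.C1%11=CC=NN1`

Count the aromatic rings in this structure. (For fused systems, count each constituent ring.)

The SMILES encodes a six-membered carbon ring with three alternating C=C double bonds, fused to a five-membered ring containing one sulfur and two C=C double bonds; a six-membered carbon ring with three alternating C=C double bonds, fused to a five-membered ring containing one N–H nitrogen and two C=C double bonds; a five-membered carbon ring with two conjugated C=C double bonds and one sp³ carbon; a five-membered ring with two adjacent nitrogens (one bearing H, one in a double bond) and two double bonds.
The fused 6/5-membered bicyclic (with one sulfur) is a single π system with 9 sp² atoms and 10 π electrons from ring double bonds plus a heteroatom lone pair. 10 = 4(2)+2, so the system is aromatic and both rings count as aromatic (benzothiophene).
The fused 6/5-membered bicyclic (with one N–H) is a single π system with 9 sp² atoms and 10 π electrons from ring double bonds plus a heteroatom lone pair. 10 = 4(2)+2, so the system is aromatic and both rings count as aromatic (indole).
The 5-membered ring has one sp³ carbon, so it is not fully conjugated — not aromatic (cyclopentadiene).
The 5-membered ring with two adjacent nitrogens (one N–H, one =N–) is planar and fully conjugated; 2 ring double bonds (4 π electrons) plus a heteroatom lone pair (2) give 6 π electrons. That satisfies 4n+2 with n=1, so it is aromatic (pyrazole).
5 of the 6 rings are aromatic. Total: 5.

5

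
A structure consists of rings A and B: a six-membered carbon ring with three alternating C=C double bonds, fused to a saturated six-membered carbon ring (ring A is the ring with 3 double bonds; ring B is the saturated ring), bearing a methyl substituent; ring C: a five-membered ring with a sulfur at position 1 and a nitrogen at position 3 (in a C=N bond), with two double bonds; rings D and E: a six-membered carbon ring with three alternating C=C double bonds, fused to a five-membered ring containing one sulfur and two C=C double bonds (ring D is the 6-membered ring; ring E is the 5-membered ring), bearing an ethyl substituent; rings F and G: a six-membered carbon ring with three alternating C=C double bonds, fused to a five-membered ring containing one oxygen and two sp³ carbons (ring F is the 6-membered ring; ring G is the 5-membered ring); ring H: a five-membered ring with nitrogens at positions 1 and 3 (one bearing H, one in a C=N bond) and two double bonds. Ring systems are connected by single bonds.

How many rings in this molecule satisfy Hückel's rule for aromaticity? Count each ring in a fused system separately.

6

Ring A has a continuous p-orbital overlap around the ring; 3 ring double bonds give 6 π electrons. That satisfies 4n+2 with n=1, so ring A is aromatic (benzene ring).
Ring B has four sp³ carbons, so it is not fully conjugated — not aromatic (cyclohexane ring).
Ring C is fully conjugated (every ring atom contributes a p orbital); 2 ring double bonds (4 π electrons) plus a heteroatom lone pair (2) give 6 π electrons. That satisfies 4n+2 with n=1, so ring C is aromatic (thiazole).
Rings D and E form a fused bicyclic system (with one sulfur) with 9 sp² atoms and 10 π electrons from ring double bonds plus a heteroatom lone pair. 10 = 4(2)+2, so the system is aromatic and both rings count as aromatic (benzothiophene).
Ring F is planar and fully conjugated; 3 ring double bonds give 6 π electrons. 6 = 4(1)+2, so ring F is aromatic (benzene ring).
Ring G has two sp³ carbons, so it is not fully conjugated — not aromatic (oxolane ring).
Ring H is fully conjugated (every ring atom contributes a p orbital); 2 ring double bonds (4 π electrons) plus a heteroatom lone pair (2) give 6 π electrons. Since 6 = 4n+2 (n=1), ring H is aromatic (imidazole).
Aromatic: A, C, D, E, F, H. Total: 6.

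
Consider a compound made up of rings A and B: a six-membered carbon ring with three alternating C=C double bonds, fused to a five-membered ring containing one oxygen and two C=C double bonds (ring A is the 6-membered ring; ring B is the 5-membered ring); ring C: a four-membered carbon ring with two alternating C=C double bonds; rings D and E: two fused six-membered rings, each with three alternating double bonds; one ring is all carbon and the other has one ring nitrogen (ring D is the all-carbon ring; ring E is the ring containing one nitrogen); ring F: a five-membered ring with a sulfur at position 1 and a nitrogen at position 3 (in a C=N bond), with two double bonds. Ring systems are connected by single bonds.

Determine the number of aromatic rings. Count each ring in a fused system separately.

Rings A and B form a fused bicyclic system (with one oxygen) with 9 sp² atoms and 10 π electrons from ring double bonds plus a heteroatom lone pair. 10 = 4(2)+2, so the system is aromatic and both rings count as aromatic (benzofuran).
Ring C has only sp² ring atoms; a planar conformation would have a fully conjugated π system of 4 electrons. But 4 = 4(1), which is 4n not 4n+2, so ring C is not aromatic (cyclobutadiene) — cyclobutadiene is antiaromatic and distorts to a rectangle.
Rings D and E form a fused bicyclic system (with one nitrogen) with 10 sp² atoms and 10 π electrons from ring double bonds. 10 = 4(2)+2, so the system is aromatic and both rings count as aromatic (quinoline).
Ring F is fully conjugated (every ring atom contributes a p orbital); 2 ring double bonds (4 π electrons) plus a heteroatom lone pair (2) give 6 π electrons. That satisfies 4n+2 with n=1, so ring F is aromatic (thiazole).
Aromatic: A, B, D, E, F. Total: 5.

5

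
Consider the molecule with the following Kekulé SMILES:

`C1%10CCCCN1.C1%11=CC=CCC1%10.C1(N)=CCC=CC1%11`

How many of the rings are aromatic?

The SMILES encodes a six-membered saturated ring of five carbons and one N–H nitrogen; a six-membered carbon ring with two conjugated C=C double bonds and two sp³ carbons; a six-membered carbon ring with two isolated C=C double bonds and two sp³ carbons.
The 6-membered ring with one N–H has only sp³ atoms, so it is not fully conjugated — not aromatic (piperidine).
The 6-membered ring has two sp³ carbons, so it is not fully conjugated — not aromatic (1,3-cyclohexadiene).
The second 6-membered ring has two sp³ carbons, so it is not fully conjugated — not aromatic (1,4-cyclohexadiene).
None of the rings are aromatic. Total: 0.

0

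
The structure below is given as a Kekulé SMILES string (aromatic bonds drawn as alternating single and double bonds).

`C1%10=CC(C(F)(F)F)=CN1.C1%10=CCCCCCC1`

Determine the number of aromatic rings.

1

The SMILES encodes a five-membered ring of four carbons and one nitrogen bearing a hydrogen, with two C=C double bonds; an eight-membered carbon ring with one C=C double bond.
The 5-membered ring with one N–H is planar and fully conjugated; 2 ring double bonds (4 π electrons) plus a heteroatom lone pair (2) give 6 π electrons. 6 = 4(1)+2, so it is aromatic (pyrrole).
The 8-membered ring has six sp³ carbons, so it is not fully conjugated — not aromatic (cyclooctene).
1 of the 2 rings is aromatic. Total: 1.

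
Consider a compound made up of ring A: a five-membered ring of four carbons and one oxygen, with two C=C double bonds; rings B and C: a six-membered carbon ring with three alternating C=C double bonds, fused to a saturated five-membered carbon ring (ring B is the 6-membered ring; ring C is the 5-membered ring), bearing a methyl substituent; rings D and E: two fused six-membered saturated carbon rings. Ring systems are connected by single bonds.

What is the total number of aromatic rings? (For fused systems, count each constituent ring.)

2

Ring A is planar and fully conjugated; 2 ring double bonds (4 π electrons) plus a heteroatom lone pair (2) give 6 π electrons. Since 6 = 4n+2 (n=1), ring A is aromatic (furan).
Ring B has a continuous p-orbital overlap around the ring; 3 ring double bonds give 6 π electrons. That satisfies 4n+2 with n=1, so ring B is aromatic (benzene ring).
Ring C has three sp³ carbons, so it is not fully conjugated — not aromatic (cyclopentane ring).
Ring D has only sp³ atoms, so it is not fully conjugated — not aromatic (cyclohexane ring).
Ring E has only sp³ atoms, so it is not fully conjugated — not aromatic (cyclohexane ring).
Aromatic: A, B. Total: 2.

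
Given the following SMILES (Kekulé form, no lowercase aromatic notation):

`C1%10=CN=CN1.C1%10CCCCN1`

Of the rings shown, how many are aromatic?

The SMILES encodes a five-membered ring with nitrogens at positions 1 and 3 (one bearing H, one in a C=N bond) and two double bonds; a six-membered saturated ring of five carbons and one N–H nitrogen.
The 5-membered ring with two nitrogens (one N–H, one =N–) has a continuous p-orbital overlap around the ring; 2 ring double bonds (4 π electrons) plus a heteroatom lone pair (2) give 6 π electrons. Since 6 = 4n+2 (n=1), it is aromatic (imidazole).
The 6-membered ring with one N–H has only sp³ atoms, so it is not fully conjugated — not aromatic (piperidine).
1 of the 2 rings is aromatic. Total: 1.

1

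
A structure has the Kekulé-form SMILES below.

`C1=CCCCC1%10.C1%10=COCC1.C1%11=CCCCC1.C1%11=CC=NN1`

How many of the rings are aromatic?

1

The SMILES encodes a six-membered carbon ring with one C=C double bond; a five-membered ring of four carbons and one oxygen, with one C=C double bond and two sp³ carbons; a six-membered carbon ring with one C=C double bond; a five-membered ring with two adjacent nitrogens (one bearing H, one in a double bond) and two double bonds.
The 6-membered ring has four sp³ carbons, so it is not fully conjugated — not aromatic (cyclohexene).
The 5-membered ring with one oxygen has two sp³ carbons, so it is not fully conjugated — not aromatic (2,3-dihydrofuran).
The second 6-membered ring has four sp³ carbons, so it is not fully conjugated — not aromatic (cyclohexene).
The 5-membered ring with two adjacent nitrogens (one N–H, one =N–) has a continuous p-orbital overlap around the ring; 2 ring double bonds (4 π electrons) plus a heteroatom lone pair (2) give 6 π electrons. 6 = 4(1)+2, so it is aromatic (pyrazole).
1 of the 4 rings is aromatic. Total: 1.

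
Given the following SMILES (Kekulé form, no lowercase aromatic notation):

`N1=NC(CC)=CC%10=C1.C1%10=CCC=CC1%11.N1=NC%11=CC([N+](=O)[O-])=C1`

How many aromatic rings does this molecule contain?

2

The SMILES encodes a six-membered ring with two adjacent nitrogens and three alternating double bonds; a six-membered carbon ring with two isolated C=C double bonds and two sp³ carbons; a six-membered ring with two adjacent nitrogens and three alternating double bonds.
The 6-membered ring with two nitrogens (1,2) is planar and fully conjugated; 3 ring double bonds give 6 π electrons. Since 6 = 4n+2 (n=1), it is aromatic (pyridazine).
The 6-membered ring has two sp³ carbons, so it is not fully conjugated — not aromatic (1,4-cyclohexadiene).
The second 6-membered ring with two nitrogens (1,2) is planar and fully conjugated; 3 ring double bonds give 6 π electrons. Since 6 = 4n+2 (n=1), it is aromatic (pyridazine).
2 of the 3 rings are aromatic. Total: 2.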